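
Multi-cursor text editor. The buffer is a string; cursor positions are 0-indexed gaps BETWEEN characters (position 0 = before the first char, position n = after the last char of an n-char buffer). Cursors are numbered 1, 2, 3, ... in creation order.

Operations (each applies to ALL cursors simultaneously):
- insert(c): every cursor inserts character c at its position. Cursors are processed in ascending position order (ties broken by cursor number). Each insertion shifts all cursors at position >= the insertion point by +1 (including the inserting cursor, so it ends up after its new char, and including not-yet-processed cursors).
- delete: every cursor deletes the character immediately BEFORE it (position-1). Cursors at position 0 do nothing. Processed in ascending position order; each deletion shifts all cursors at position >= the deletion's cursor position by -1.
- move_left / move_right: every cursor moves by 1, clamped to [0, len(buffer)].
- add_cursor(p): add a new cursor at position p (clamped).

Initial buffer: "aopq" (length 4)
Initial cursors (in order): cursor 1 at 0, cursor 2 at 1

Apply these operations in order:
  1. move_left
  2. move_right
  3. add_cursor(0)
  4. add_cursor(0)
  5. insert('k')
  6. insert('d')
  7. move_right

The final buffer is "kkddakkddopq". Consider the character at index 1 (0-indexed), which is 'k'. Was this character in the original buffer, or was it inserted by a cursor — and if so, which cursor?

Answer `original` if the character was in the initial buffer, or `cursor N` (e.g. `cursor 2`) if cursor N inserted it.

After op 1 (move_left): buffer="aopq" (len 4), cursors c1@0 c2@0, authorship ....
After op 2 (move_right): buffer="aopq" (len 4), cursors c1@1 c2@1, authorship ....
After op 3 (add_cursor(0)): buffer="aopq" (len 4), cursors c3@0 c1@1 c2@1, authorship ....
After op 4 (add_cursor(0)): buffer="aopq" (len 4), cursors c3@0 c4@0 c1@1 c2@1, authorship ....
After op 5 (insert('k')): buffer="kkakkopq" (len 8), cursors c3@2 c4@2 c1@5 c2@5, authorship 34.12...
After op 6 (insert('d')): buffer="kkddakkddopq" (len 12), cursors c3@4 c4@4 c1@9 c2@9, authorship 3434.1212...
After op 7 (move_right): buffer="kkddakkddopq" (len 12), cursors c3@5 c4@5 c1@10 c2@10, authorship 3434.1212...
Authorship (.=original, N=cursor N): 3 4 3 4 . 1 2 1 2 . . .
Index 1: author = 4

Answer: cursor 4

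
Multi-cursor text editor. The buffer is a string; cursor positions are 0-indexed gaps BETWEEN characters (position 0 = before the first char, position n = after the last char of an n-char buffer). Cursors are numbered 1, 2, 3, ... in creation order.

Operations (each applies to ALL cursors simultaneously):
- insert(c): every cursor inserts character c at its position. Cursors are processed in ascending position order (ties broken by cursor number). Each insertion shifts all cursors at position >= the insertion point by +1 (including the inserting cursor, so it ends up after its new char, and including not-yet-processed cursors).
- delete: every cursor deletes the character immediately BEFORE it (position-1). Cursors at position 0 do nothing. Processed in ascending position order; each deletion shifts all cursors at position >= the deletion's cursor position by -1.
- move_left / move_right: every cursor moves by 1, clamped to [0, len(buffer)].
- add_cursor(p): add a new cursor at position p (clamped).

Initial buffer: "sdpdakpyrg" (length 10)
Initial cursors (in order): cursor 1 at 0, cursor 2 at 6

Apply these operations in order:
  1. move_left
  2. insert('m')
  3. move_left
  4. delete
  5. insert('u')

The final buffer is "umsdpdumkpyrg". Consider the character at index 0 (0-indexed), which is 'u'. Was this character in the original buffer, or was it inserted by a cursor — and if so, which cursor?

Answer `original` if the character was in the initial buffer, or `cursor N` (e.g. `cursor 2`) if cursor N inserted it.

After op 1 (move_left): buffer="sdpdakpyrg" (len 10), cursors c1@0 c2@5, authorship ..........
After op 2 (insert('m')): buffer="msdpdamkpyrg" (len 12), cursors c1@1 c2@7, authorship 1.....2.....
After op 3 (move_left): buffer="msdpdamkpyrg" (len 12), cursors c1@0 c2@6, authorship 1.....2.....
After op 4 (delete): buffer="msdpdmkpyrg" (len 11), cursors c1@0 c2@5, authorship 1....2.....
After op 5 (insert('u')): buffer="umsdpdumkpyrg" (len 13), cursors c1@1 c2@7, authorship 11....22.....
Authorship (.=original, N=cursor N): 1 1 . . . . 2 2 . . . . .
Index 0: author = 1

Answer: cursor 1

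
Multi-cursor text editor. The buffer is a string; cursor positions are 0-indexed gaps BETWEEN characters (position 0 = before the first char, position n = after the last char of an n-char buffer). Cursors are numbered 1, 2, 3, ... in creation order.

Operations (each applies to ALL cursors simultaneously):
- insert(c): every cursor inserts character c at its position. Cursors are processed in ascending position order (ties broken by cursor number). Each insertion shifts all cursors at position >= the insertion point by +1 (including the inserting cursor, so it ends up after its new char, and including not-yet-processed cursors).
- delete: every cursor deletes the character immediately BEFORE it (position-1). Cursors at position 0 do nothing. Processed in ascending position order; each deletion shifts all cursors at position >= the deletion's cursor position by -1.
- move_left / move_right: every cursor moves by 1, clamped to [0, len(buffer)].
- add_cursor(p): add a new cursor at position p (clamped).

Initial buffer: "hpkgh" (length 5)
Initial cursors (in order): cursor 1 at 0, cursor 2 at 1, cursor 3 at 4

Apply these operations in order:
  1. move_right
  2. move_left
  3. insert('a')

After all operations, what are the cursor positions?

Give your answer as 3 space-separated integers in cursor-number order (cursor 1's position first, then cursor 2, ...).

Answer: 1 3 7

Derivation:
After op 1 (move_right): buffer="hpkgh" (len 5), cursors c1@1 c2@2 c3@5, authorship .....
After op 2 (move_left): buffer="hpkgh" (len 5), cursors c1@0 c2@1 c3@4, authorship .....
After op 3 (insert('a')): buffer="ahapkgah" (len 8), cursors c1@1 c2@3 c3@7, authorship 1.2...3.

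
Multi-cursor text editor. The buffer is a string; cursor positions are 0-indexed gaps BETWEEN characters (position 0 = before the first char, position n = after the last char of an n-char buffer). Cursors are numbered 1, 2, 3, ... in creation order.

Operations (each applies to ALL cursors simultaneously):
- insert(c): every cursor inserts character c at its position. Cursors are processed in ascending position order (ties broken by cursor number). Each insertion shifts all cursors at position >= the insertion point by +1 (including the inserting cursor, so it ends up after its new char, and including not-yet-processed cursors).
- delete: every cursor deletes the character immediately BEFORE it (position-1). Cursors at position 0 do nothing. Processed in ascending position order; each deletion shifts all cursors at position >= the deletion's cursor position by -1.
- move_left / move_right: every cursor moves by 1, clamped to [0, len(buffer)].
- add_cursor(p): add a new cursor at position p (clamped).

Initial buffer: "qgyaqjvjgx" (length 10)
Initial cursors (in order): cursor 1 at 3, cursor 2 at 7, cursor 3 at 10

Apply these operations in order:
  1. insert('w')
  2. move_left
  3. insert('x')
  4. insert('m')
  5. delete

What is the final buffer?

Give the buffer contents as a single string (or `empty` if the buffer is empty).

After op 1 (insert('w')): buffer="qgywaqjvwjgxw" (len 13), cursors c1@4 c2@9 c3@13, authorship ...1....2...3
After op 2 (move_left): buffer="qgywaqjvwjgxw" (len 13), cursors c1@3 c2@8 c3@12, authorship ...1....2...3
After op 3 (insert('x')): buffer="qgyxwaqjvxwjgxxw" (len 16), cursors c1@4 c2@10 c3@15, authorship ...11....22...33
After op 4 (insert('m')): buffer="qgyxmwaqjvxmwjgxxmw" (len 19), cursors c1@5 c2@12 c3@18, authorship ...111....222...333
After op 5 (delete): buffer="qgyxwaqjvxwjgxxw" (len 16), cursors c1@4 c2@10 c3@15, authorship ...11....22...33

Answer: qgyxwaqjvxwjgxxw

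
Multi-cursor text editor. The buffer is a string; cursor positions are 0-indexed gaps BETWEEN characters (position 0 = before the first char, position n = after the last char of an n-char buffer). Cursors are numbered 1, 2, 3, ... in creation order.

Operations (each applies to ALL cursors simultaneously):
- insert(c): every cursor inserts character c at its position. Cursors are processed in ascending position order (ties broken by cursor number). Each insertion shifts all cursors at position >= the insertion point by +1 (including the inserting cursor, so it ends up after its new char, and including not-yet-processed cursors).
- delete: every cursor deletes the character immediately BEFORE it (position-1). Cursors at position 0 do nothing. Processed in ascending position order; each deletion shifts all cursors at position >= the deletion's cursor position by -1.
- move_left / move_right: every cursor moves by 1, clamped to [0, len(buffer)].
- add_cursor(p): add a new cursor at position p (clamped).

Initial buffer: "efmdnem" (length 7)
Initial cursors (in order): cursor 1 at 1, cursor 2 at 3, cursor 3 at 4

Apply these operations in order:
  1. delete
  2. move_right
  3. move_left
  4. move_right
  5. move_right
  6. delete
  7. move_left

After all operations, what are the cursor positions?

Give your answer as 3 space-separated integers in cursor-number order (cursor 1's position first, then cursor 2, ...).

Answer: 0 0 0

Derivation:
After op 1 (delete): buffer="fnem" (len 4), cursors c1@0 c2@1 c3@1, authorship ....
After op 2 (move_right): buffer="fnem" (len 4), cursors c1@1 c2@2 c3@2, authorship ....
After op 3 (move_left): buffer="fnem" (len 4), cursors c1@0 c2@1 c3@1, authorship ....
After op 4 (move_right): buffer="fnem" (len 4), cursors c1@1 c2@2 c3@2, authorship ....
After op 5 (move_right): buffer="fnem" (len 4), cursors c1@2 c2@3 c3@3, authorship ....
After op 6 (delete): buffer="m" (len 1), cursors c1@0 c2@0 c3@0, authorship .
After op 7 (move_left): buffer="m" (len 1), cursors c1@0 c2@0 c3@0, authorship .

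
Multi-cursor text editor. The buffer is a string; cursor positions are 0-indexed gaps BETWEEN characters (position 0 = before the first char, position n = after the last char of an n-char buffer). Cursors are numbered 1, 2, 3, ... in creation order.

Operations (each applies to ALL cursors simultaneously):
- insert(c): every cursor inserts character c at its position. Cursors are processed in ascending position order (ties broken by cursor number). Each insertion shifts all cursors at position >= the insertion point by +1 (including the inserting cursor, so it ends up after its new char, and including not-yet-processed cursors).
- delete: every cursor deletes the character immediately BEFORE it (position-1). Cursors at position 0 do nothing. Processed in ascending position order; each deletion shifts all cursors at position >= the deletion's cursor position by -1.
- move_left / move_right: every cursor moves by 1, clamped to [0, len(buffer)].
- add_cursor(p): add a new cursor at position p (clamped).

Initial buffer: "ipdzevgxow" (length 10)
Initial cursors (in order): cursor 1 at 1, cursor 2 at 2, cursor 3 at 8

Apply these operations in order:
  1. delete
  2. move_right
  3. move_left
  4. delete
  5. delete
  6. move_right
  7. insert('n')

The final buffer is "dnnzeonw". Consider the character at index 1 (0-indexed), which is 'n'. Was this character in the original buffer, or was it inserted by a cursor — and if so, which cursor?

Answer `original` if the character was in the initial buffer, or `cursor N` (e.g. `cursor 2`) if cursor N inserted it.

Answer: cursor 1

Derivation:
After op 1 (delete): buffer="dzevgow" (len 7), cursors c1@0 c2@0 c3@5, authorship .......
After op 2 (move_right): buffer="dzevgow" (len 7), cursors c1@1 c2@1 c3@6, authorship .......
After op 3 (move_left): buffer="dzevgow" (len 7), cursors c1@0 c2@0 c3@5, authorship .......
After op 4 (delete): buffer="dzevow" (len 6), cursors c1@0 c2@0 c3@4, authorship ......
After op 5 (delete): buffer="dzeow" (len 5), cursors c1@0 c2@0 c3@3, authorship .....
After op 6 (move_right): buffer="dzeow" (len 5), cursors c1@1 c2@1 c3@4, authorship .....
After op 7 (insert('n')): buffer="dnnzeonw" (len 8), cursors c1@3 c2@3 c3@7, authorship .12...3.
Authorship (.=original, N=cursor N): . 1 2 . . . 3 .
Index 1: author = 1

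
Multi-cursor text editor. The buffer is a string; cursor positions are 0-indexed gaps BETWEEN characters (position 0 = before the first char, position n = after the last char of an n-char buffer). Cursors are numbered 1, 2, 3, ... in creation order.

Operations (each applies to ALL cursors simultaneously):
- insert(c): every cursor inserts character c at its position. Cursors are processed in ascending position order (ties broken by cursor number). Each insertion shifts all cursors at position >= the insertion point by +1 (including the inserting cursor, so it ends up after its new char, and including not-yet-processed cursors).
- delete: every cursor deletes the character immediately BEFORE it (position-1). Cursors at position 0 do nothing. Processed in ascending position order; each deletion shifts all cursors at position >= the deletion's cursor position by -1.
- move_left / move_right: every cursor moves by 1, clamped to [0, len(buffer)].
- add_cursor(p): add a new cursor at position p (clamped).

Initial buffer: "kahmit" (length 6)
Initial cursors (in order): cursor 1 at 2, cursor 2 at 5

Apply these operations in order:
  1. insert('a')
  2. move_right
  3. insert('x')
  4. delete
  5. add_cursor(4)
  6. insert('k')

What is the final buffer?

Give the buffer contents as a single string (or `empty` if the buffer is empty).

Answer: kaahkkmiatk

Derivation:
After op 1 (insert('a')): buffer="kaahmiat" (len 8), cursors c1@3 c2@7, authorship ..1...2.
After op 2 (move_right): buffer="kaahmiat" (len 8), cursors c1@4 c2@8, authorship ..1...2.
After op 3 (insert('x')): buffer="kaahxmiatx" (len 10), cursors c1@5 c2@10, authorship ..1.1..2.2
After op 4 (delete): buffer="kaahmiat" (len 8), cursors c1@4 c2@8, authorship ..1...2.
After op 5 (add_cursor(4)): buffer="kaahmiat" (len 8), cursors c1@4 c3@4 c2@8, authorship ..1...2.
After op 6 (insert('k')): buffer="kaahkkmiatk" (len 11), cursors c1@6 c3@6 c2@11, authorship ..1.13..2.2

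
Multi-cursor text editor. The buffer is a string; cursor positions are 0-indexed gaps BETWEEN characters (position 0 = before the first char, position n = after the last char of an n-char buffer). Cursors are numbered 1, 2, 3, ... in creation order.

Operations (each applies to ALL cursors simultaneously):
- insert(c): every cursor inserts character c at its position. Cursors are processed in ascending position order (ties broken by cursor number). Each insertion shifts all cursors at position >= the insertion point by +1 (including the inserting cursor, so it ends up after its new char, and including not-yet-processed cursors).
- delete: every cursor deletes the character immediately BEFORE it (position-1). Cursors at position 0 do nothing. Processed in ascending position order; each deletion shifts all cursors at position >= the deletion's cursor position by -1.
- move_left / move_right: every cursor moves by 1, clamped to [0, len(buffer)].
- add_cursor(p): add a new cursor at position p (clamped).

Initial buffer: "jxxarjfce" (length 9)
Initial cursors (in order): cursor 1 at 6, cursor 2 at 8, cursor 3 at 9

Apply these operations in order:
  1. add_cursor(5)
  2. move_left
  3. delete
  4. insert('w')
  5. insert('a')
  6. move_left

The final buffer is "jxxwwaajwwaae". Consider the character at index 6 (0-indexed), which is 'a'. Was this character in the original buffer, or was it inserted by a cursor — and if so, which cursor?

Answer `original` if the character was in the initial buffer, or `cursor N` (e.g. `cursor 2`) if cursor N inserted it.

After op 1 (add_cursor(5)): buffer="jxxarjfce" (len 9), cursors c4@5 c1@6 c2@8 c3@9, authorship .........
After op 2 (move_left): buffer="jxxarjfce" (len 9), cursors c4@4 c1@5 c2@7 c3@8, authorship .........
After op 3 (delete): buffer="jxxje" (len 5), cursors c1@3 c4@3 c2@4 c3@4, authorship .....
After op 4 (insert('w')): buffer="jxxwwjwwe" (len 9), cursors c1@5 c4@5 c2@8 c3@8, authorship ...14.23.
After op 5 (insert('a')): buffer="jxxwwaajwwaae" (len 13), cursors c1@7 c4@7 c2@12 c3@12, authorship ...1414.2323.
After op 6 (move_left): buffer="jxxwwaajwwaae" (len 13), cursors c1@6 c4@6 c2@11 c3@11, authorship ...1414.2323.
Authorship (.=original, N=cursor N): . . . 1 4 1 4 . 2 3 2 3 .
Index 6: author = 4

Answer: cursor 4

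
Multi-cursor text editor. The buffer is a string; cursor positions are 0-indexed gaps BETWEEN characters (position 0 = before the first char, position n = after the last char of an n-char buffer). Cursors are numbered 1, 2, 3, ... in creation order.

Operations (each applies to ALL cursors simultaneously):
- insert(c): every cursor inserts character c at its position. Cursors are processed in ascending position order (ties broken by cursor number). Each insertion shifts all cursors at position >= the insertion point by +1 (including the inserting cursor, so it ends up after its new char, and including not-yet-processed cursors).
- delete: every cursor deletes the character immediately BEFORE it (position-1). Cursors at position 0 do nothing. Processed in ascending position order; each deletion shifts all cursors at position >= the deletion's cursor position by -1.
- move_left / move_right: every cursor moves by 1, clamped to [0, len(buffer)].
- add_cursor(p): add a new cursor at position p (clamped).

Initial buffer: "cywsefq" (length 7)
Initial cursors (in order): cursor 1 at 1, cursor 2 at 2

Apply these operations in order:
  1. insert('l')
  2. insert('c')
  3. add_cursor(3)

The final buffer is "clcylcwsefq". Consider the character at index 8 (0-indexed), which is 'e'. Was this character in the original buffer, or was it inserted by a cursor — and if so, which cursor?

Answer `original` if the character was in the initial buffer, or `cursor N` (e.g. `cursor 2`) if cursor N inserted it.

After op 1 (insert('l')): buffer="clylwsefq" (len 9), cursors c1@2 c2@4, authorship .1.2.....
After op 2 (insert('c')): buffer="clcylcwsefq" (len 11), cursors c1@3 c2@6, authorship .11.22.....
After op 3 (add_cursor(3)): buffer="clcylcwsefq" (len 11), cursors c1@3 c3@3 c2@6, authorship .11.22.....
Authorship (.=original, N=cursor N): . 1 1 . 2 2 . . . . .
Index 8: author = original

Answer: original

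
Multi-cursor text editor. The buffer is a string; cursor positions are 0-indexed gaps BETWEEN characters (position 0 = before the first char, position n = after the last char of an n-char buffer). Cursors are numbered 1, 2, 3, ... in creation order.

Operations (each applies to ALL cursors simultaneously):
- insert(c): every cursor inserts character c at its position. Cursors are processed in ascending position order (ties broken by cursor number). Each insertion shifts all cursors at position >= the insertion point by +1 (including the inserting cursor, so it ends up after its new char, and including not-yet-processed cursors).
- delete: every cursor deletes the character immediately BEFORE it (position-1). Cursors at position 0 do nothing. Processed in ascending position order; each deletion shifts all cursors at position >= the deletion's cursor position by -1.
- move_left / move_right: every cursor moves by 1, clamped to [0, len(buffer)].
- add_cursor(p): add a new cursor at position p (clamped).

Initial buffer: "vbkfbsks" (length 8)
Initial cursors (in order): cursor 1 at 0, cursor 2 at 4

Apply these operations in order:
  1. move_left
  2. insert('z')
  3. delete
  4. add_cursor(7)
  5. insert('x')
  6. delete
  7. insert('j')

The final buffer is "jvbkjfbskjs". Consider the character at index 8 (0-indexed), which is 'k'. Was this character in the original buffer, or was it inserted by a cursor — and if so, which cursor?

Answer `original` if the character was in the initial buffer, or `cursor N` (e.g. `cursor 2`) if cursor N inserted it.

After op 1 (move_left): buffer="vbkfbsks" (len 8), cursors c1@0 c2@3, authorship ........
After op 2 (insert('z')): buffer="zvbkzfbsks" (len 10), cursors c1@1 c2@5, authorship 1...2.....
After op 3 (delete): buffer="vbkfbsks" (len 8), cursors c1@0 c2@3, authorship ........
After op 4 (add_cursor(7)): buffer="vbkfbsks" (len 8), cursors c1@0 c2@3 c3@7, authorship ........
After op 5 (insert('x')): buffer="xvbkxfbskxs" (len 11), cursors c1@1 c2@5 c3@10, authorship 1...2....3.
After op 6 (delete): buffer="vbkfbsks" (len 8), cursors c1@0 c2@3 c3@7, authorship ........
After op 7 (insert('j')): buffer="jvbkjfbskjs" (len 11), cursors c1@1 c2@5 c3@10, authorship 1...2....3.
Authorship (.=original, N=cursor N): 1 . . . 2 . . . . 3 .
Index 8: author = original

Answer: original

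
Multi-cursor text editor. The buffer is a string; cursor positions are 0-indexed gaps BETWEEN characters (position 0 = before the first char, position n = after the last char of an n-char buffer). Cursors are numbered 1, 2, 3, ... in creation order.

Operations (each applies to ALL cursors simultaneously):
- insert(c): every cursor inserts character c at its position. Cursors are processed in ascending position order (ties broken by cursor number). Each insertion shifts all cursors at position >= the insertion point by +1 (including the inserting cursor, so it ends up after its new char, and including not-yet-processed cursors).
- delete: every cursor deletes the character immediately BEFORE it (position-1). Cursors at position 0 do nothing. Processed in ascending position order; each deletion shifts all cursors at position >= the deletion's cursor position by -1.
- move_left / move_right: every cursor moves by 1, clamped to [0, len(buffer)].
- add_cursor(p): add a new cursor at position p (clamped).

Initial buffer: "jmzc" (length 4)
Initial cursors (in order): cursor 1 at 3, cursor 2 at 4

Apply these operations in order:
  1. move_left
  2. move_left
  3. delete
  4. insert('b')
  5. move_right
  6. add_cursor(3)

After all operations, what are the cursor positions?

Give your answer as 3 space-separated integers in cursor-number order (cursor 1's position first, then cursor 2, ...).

After op 1 (move_left): buffer="jmzc" (len 4), cursors c1@2 c2@3, authorship ....
After op 2 (move_left): buffer="jmzc" (len 4), cursors c1@1 c2@2, authorship ....
After op 3 (delete): buffer="zc" (len 2), cursors c1@0 c2@0, authorship ..
After op 4 (insert('b')): buffer="bbzc" (len 4), cursors c1@2 c2@2, authorship 12..
After op 5 (move_right): buffer="bbzc" (len 4), cursors c1@3 c2@3, authorship 12..
After op 6 (add_cursor(3)): buffer="bbzc" (len 4), cursors c1@3 c2@3 c3@3, authorship 12..

Answer: 3 3 3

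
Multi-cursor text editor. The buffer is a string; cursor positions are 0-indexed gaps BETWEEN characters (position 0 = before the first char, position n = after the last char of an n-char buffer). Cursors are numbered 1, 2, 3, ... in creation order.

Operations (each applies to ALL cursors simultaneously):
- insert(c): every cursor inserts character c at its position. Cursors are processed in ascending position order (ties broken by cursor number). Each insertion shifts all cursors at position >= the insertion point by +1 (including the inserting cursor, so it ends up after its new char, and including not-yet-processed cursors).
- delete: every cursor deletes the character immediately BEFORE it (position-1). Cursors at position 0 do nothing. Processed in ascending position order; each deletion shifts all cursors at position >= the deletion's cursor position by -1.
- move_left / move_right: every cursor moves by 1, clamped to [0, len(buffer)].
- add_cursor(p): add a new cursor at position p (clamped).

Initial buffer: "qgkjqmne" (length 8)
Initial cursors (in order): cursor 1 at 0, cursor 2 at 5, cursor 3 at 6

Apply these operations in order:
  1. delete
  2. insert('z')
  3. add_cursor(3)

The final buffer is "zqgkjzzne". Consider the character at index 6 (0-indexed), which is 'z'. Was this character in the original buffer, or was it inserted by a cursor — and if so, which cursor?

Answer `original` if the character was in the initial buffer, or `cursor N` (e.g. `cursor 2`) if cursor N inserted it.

After op 1 (delete): buffer="qgkjne" (len 6), cursors c1@0 c2@4 c3@4, authorship ......
After op 2 (insert('z')): buffer="zqgkjzzne" (len 9), cursors c1@1 c2@7 c3@7, authorship 1....23..
After op 3 (add_cursor(3)): buffer="zqgkjzzne" (len 9), cursors c1@1 c4@3 c2@7 c3@7, authorship 1....23..
Authorship (.=original, N=cursor N): 1 . . . . 2 3 . .
Index 6: author = 3

Answer: cursor 3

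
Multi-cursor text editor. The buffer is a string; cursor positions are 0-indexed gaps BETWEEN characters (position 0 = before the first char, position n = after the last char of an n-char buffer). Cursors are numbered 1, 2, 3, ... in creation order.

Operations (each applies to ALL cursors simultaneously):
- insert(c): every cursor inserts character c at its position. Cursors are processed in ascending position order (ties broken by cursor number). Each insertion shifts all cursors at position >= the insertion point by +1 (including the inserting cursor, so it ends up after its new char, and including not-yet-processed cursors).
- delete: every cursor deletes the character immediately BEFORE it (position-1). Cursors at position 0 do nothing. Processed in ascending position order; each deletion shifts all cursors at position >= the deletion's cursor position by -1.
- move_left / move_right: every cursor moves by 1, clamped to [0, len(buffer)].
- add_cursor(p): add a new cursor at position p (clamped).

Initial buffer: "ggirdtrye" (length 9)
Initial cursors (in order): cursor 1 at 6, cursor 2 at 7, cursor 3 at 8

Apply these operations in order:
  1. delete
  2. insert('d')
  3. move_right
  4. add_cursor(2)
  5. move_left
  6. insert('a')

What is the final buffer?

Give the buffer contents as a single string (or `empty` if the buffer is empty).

Answer: gagirddddaaae

Derivation:
After op 1 (delete): buffer="ggirde" (len 6), cursors c1@5 c2@5 c3@5, authorship ......
After op 2 (insert('d')): buffer="ggirdddde" (len 9), cursors c1@8 c2@8 c3@8, authorship .....123.
After op 3 (move_right): buffer="ggirdddde" (len 9), cursors c1@9 c2@9 c3@9, authorship .....123.
After op 4 (add_cursor(2)): buffer="ggirdddde" (len 9), cursors c4@2 c1@9 c2@9 c3@9, authorship .....123.
After op 5 (move_left): buffer="ggirdddde" (len 9), cursors c4@1 c1@8 c2@8 c3@8, authorship .....123.
After op 6 (insert('a')): buffer="gagirddddaaae" (len 13), cursors c4@2 c1@12 c2@12 c3@12, authorship .4....123123.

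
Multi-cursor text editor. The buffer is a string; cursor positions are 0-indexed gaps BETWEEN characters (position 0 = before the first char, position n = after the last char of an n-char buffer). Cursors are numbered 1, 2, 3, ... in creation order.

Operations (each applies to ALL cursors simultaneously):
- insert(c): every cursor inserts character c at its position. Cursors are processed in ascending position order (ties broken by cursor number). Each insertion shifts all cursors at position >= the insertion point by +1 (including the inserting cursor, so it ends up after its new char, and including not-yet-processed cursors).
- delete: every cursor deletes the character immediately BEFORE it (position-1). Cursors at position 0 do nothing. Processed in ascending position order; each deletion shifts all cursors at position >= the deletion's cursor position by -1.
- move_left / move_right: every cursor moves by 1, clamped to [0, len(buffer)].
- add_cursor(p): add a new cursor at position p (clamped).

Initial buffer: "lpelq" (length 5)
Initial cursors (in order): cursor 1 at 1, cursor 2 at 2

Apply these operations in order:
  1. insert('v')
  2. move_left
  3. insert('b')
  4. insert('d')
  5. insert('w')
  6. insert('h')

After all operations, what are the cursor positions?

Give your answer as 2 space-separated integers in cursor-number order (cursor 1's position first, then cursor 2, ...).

After op 1 (insert('v')): buffer="lvpvelq" (len 7), cursors c1@2 c2@4, authorship .1.2...
After op 2 (move_left): buffer="lvpvelq" (len 7), cursors c1@1 c2@3, authorship .1.2...
After op 3 (insert('b')): buffer="lbvpbvelq" (len 9), cursors c1@2 c2@5, authorship .11.22...
After op 4 (insert('d')): buffer="lbdvpbdvelq" (len 11), cursors c1@3 c2@7, authorship .111.222...
After op 5 (insert('w')): buffer="lbdwvpbdwvelq" (len 13), cursors c1@4 c2@9, authorship .1111.2222...
After op 6 (insert('h')): buffer="lbdwhvpbdwhvelq" (len 15), cursors c1@5 c2@11, authorship .11111.22222...

Answer: 5 11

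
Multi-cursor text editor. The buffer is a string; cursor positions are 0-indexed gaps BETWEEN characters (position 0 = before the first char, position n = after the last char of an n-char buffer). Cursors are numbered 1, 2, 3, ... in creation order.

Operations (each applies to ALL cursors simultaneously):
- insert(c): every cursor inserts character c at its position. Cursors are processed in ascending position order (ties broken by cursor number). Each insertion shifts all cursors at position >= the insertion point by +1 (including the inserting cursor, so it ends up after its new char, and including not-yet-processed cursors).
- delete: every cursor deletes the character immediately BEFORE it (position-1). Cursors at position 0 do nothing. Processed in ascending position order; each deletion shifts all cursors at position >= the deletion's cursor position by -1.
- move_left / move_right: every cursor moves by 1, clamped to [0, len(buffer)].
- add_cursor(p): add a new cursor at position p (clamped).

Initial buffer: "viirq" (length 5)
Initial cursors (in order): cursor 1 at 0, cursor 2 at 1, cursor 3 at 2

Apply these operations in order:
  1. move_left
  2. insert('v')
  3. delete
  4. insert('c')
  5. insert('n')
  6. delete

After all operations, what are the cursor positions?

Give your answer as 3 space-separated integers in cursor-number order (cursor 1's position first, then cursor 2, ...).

Answer: 2 2 4

Derivation:
After op 1 (move_left): buffer="viirq" (len 5), cursors c1@0 c2@0 c3@1, authorship .....
After op 2 (insert('v')): buffer="vvvviirq" (len 8), cursors c1@2 c2@2 c3@4, authorship 12.3....
After op 3 (delete): buffer="viirq" (len 5), cursors c1@0 c2@0 c3@1, authorship .....
After op 4 (insert('c')): buffer="ccvciirq" (len 8), cursors c1@2 c2@2 c3@4, authorship 12.3....
After op 5 (insert('n')): buffer="ccnnvcniirq" (len 11), cursors c1@4 c2@4 c3@7, authorship 1212.33....
After op 6 (delete): buffer="ccvciirq" (len 8), cursors c1@2 c2@2 c3@4, authorship 12.3....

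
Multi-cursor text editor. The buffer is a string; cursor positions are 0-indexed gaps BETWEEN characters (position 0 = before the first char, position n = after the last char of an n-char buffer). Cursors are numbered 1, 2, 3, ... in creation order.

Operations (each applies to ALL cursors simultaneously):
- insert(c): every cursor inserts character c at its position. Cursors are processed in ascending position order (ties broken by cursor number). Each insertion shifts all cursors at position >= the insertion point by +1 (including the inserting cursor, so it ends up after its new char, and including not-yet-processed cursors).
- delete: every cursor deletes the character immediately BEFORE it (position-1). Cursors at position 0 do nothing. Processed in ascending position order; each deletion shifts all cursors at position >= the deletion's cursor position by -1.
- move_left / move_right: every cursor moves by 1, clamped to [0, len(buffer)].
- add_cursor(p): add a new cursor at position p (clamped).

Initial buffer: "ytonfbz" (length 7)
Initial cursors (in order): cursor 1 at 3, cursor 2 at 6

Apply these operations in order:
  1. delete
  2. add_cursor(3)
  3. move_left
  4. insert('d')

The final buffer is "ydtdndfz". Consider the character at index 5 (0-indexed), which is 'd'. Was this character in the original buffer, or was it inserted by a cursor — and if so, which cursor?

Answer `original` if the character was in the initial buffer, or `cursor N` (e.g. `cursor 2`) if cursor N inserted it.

After op 1 (delete): buffer="ytnfz" (len 5), cursors c1@2 c2@4, authorship .....
After op 2 (add_cursor(3)): buffer="ytnfz" (len 5), cursors c1@2 c3@3 c2@4, authorship .....
After op 3 (move_left): buffer="ytnfz" (len 5), cursors c1@1 c3@2 c2@3, authorship .....
After op 4 (insert('d')): buffer="ydtdndfz" (len 8), cursors c1@2 c3@4 c2@6, authorship .1.3.2..
Authorship (.=original, N=cursor N): . 1 . 3 . 2 . .
Index 5: author = 2

Answer: cursor 2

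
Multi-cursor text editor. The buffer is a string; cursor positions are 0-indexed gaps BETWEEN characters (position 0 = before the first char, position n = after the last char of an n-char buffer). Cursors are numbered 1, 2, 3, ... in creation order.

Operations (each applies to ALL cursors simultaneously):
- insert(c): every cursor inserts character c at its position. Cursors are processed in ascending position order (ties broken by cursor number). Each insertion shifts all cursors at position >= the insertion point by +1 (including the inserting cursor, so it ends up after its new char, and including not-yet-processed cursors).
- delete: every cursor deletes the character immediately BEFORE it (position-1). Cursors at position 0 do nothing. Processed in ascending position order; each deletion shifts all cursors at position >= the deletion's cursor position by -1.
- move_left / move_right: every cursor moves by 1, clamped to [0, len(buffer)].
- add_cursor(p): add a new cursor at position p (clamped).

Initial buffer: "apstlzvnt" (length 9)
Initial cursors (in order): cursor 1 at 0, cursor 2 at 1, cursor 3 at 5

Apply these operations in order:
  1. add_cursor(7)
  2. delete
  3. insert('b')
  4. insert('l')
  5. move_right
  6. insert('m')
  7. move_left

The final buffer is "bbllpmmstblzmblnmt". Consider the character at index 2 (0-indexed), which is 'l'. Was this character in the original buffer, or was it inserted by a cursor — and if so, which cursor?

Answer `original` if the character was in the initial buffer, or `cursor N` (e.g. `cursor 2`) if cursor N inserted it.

Answer: cursor 1

Derivation:
After op 1 (add_cursor(7)): buffer="apstlzvnt" (len 9), cursors c1@0 c2@1 c3@5 c4@7, authorship .........
After op 2 (delete): buffer="pstznt" (len 6), cursors c1@0 c2@0 c3@3 c4@4, authorship ......
After op 3 (insert('b')): buffer="bbpstbzbnt" (len 10), cursors c1@2 c2@2 c3@6 c4@8, authorship 12...3.4..
After op 4 (insert('l')): buffer="bbllpstblzblnt" (len 14), cursors c1@4 c2@4 c3@9 c4@12, authorship 1212...33.44..
After op 5 (move_right): buffer="bbllpstblzblnt" (len 14), cursors c1@5 c2@5 c3@10 c4@13, authorship 1212...33.44..
After op 6 (insert('m')): buffer="bbllpmmstblzmblnmt" (len 18), cursors c1@7 c2@7 c3@13 c4@17, authorship 1212.12..33.344.4.
After op 7 (move_left): buffer="bbllpmmstblzmblnmt" (len 18), cursors c1@6 c2@6 c3@12 c4@16, authorship 1212.12..33.344.4.
Authorship (.=original, N=cursor N): 1 2 1 2 . 1 2 . . 3 3 . 3 4 4 . 4 .
Index 2: author = 1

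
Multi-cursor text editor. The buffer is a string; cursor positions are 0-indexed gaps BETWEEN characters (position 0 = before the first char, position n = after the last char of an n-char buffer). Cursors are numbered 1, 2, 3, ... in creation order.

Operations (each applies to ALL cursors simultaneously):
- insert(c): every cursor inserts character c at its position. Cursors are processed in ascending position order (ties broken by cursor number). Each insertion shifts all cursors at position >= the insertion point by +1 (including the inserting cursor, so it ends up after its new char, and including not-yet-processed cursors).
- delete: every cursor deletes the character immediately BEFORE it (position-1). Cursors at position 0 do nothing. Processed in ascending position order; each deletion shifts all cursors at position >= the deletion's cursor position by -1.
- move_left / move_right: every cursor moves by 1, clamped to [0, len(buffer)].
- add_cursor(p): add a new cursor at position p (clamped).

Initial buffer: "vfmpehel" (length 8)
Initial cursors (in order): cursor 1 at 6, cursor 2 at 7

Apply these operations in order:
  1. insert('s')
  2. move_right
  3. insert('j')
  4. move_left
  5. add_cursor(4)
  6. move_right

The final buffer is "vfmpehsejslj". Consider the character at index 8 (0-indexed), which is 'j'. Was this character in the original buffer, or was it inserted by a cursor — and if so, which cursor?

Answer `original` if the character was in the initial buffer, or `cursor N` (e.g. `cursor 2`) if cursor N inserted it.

After op 1 (insert('s')): buffer="vfmpehsesl" (len 10), cursors c1@7 c2@9, authorship ......1.2.
After op 2 (move_right): buffer="vfmpehsesl" (len 10), cursors c1@8 c2@10, authorship ......1.2.
After op 3 (insert('j')): buffer="vfmpehsejslj" (len 12), cursors c1@9 c2@12, authorship ......1.12.2
After op 4 (move_left): buffer="vfmpehsejslj" (len 12), cursors c1@8 c2@11, authorship ......1.12.2
After op 5 (add_cursor(4)): buffer="vfmpehsejslj" (len 12), cursors c3@4 c1@8 c2@11, authorship ......1.12.2
After op 6 (move_right): buffer="vfmpehsejslj" (len 12), cursors c3@5 c1@9 c2@12, authorship ......1.12.2
Authorship (.=original, N=cursor N): . . . . . . 1 . 1 2 . 2
Index 8: author = 1

Answer: cursor 1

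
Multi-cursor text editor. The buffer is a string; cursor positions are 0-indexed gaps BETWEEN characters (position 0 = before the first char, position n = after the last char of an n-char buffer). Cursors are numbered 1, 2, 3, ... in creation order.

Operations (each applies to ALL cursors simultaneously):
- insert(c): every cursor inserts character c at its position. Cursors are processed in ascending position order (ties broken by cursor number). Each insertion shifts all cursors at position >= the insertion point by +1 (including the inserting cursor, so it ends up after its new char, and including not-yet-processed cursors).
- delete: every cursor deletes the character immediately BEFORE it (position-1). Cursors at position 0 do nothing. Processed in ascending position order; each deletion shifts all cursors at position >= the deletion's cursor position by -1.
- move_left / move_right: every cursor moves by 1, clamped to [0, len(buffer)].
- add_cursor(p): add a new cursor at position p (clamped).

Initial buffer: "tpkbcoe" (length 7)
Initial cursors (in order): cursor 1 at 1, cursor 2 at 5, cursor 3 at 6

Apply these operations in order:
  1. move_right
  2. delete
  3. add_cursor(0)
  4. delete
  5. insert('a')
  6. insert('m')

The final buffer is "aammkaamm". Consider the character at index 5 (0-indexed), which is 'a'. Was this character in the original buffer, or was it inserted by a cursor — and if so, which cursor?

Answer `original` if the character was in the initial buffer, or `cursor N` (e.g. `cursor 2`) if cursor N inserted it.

Answer: cursor 2

Derivation:
After op 1 (move_right): buffer="tpkbcoe" (len 7), cursors c1@2 c2@6 c3@7, authorship .......
After op 2 (delete): buffer="tkbc" (len 4), cursors c1@1 c2@4 c3@4, authorship ....
After op 3 (add_cursor(0)): buffer="tkbc" (len 4), cursors c4@0 c1@1 c2@4 c3@4, authorship ....
After op 4 (delete): buffer="k" (len 1), cursors c1@0 c4@0 c2@1 c3@1, authorship .
After op 5 (insert('a')): buffer="aakaa" (len 5), cursors c1@2 c4@2 c2@5 c3@5, authorship 14.23
After op 6 (insert('m')): buffer="aammkaamm" (len 9), cursors c1@4 c4@4 c2@9 c3@9, authorship 1414.2323
Authorship (.=original, N=cursor N): 1 4 1 4 . 2 3 2 3
Index 5: author = 2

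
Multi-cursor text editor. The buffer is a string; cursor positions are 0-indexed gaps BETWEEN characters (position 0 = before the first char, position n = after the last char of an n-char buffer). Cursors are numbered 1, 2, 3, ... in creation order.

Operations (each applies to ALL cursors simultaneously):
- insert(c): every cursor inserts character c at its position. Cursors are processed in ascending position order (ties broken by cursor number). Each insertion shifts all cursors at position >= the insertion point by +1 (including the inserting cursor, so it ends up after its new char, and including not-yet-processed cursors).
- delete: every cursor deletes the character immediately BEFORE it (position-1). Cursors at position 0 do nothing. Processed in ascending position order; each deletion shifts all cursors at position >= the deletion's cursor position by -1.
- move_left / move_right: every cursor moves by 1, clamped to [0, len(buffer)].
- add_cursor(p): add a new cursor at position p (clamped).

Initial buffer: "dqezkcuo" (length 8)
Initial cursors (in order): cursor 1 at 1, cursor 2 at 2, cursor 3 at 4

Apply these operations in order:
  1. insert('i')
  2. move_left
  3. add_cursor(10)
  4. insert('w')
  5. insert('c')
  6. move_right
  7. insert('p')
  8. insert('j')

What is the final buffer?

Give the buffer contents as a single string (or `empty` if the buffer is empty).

After op 1 (insert('i')): buffer="diqiezikcuo" (len 11), cursors c1@2 c2@4 c3@7, authorship .1.2..3....
After op 2 (move_left): buffer="diqiezikcuo" (len 11), cursors c1@1 c2@3 c3@6, authorship .1.2..3....
After op 3 (add_cursor(10)): buffer="diqiezikcuo" (len 11), cursors c1@1 c2@3 c3@6 c4@10, authorship .1.2..3....
After op 4 (insert('w')): buffer="dwiqwiezwikcuwo" (len 15), cursors c1@2 c2@5 c3@9 c4@14, authorship .11.22..33...4.
After op 5 (insert('c')): buffer="dwciqwciezwcikcuwco" (len 19), cursors c1@3 c2@7 c3@12 c4@18, authorship .111.222..333...44.
After op 6 (move_right): buffer="dwciqwciezwcikcuwco" (len 19), cursors c1@4 c2@8 c3@13 c4@19, authorship .111.222..333...44.
After op 7 (insert('p')): buffer="dwcipqwcipezwcipkcuwcop" (len 23), cursors c1@5 c2@10 c3@16 c4@23, authorship .1111.2222..3333...44.4
After op 8 (insert('j')): buffer="dwcipjqwcipjezwcipjkcuwcopj" (len 27), cursors c1@6 c2@12 c3@19 c4@27, authorship .11111.22222..33333...44.44

Answer: dwcipjqwcipjezwcipjkcuwcopj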